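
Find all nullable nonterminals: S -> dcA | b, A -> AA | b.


A nonterminal is nullable iff some alternative derives ε (directly, or every symbol in it is nullable)
Nullable: {}


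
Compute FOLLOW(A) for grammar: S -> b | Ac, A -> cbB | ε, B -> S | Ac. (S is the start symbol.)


$ ∈ FOLLOW(S). For each A -> αBβ: add FIRST(β)\{ε} to FOLLOW(B); if β nullable, add FOLLOW(A).
FOLLOW(A) = {c}


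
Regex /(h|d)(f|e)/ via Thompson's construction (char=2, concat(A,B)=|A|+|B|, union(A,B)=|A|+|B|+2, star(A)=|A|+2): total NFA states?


Syntax tree has 4 char leaf(s), 2 union(s), 0 star(s)
chars contribute 4×2 = 8; each union adds +2; each star adds +2
Total: 8 + 4 + 0 = 12 states


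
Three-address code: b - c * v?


Break into single-operator statements:
t1 = c * v
t2 = b - t1


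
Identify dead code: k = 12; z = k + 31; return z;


k is read by z's definition; z is returned
No dead code


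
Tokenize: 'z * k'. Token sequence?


Scan left to right, longest-match per lexeme
Tokens: ID(z), OP(*), ID(k)


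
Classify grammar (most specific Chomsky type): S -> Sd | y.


Left-linear: every RHS is a terminal or one nonterminal followed by a terminal
Classification: Type 3 (Regular)


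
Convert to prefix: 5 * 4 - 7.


left-to-right (same/higher precedence on left): tree is (- (* 5 4) 7)
Prefix: - * 5 4 7


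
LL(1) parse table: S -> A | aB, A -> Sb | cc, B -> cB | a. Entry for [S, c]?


For [S, c]: 'c' ∈ FIRST(A)
Entry: S -> A


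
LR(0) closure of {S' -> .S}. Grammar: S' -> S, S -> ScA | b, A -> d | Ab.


Start: S' -> .S
For each item with dot before a nonterminal B, add B -> .γ for every B-production
Closure: [S' -> .S, S -> .ScA, S -> .b]


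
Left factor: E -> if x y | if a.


Common prefix: 'if'
Factored: E -> if E', E' -> x y | a


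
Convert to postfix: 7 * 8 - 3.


Left to right (same or higher precedence on left)
Postfix: 7 8 * 3 -


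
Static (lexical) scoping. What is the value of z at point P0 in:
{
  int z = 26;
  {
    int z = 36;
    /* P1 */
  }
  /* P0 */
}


z declared in the same block as P0
z = 26


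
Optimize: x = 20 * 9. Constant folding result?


20 * 9 = 180 at compile time
Optimized: x = 180


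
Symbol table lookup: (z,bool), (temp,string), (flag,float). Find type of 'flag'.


Lookup 'flag' → type float


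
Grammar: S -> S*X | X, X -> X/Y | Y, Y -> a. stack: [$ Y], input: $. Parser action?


'Y' (not preceded by X/) is the handle for X -> Y
Action: reduce (X -> Y)


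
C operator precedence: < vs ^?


'<' is relational (level 7); '^' is bitwise XOR (level 4)
Higher level binds tighter
'<' has higher precedence than '^'


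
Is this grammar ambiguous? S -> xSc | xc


balanced x^n…c^n: each string has a unique parse
Unambiguous


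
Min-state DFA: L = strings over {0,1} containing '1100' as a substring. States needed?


KMP-style automaton: 4 progress states + 1 absorbing accept = 5
Minimal DFA: 5 states


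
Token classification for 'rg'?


Pattern: letter/underscore followed by alphanumerics, not a keyword
Type: IDENTIFIER


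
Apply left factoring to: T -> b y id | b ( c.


Common prefix: 'b'
Factored: T -> b T', T' -> y id | ( c


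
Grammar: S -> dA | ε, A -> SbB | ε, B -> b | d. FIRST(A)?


Per alternative of A: FIRST(SbB) = {b, d}; FIRST(ε) = {ε}
FIRST(A) = {b, d, ε}


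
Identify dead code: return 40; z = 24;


statement follows a return and is unreachable
Dead: 'z = 24'


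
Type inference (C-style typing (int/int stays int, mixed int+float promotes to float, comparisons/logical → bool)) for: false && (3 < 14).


Operand types: bool && bool
Rule: logical operators take bool operands and yield bool
Result type: bool


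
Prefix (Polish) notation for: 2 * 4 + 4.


left-to-right (same/higher precedence on left): tree is (+ (* 2 4) 4)
Prefix: + * 2 4 4


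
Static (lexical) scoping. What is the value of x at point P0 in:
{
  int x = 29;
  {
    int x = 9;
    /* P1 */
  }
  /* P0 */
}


x declared in the same block as P0
x = 29


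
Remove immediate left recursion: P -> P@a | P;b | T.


Left-recursive alternatives: P@a, P;b; non-recursive: T
Introduce P': P -> TP', P' -> @aP' | ;bP' | ε


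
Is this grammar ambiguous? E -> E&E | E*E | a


'a&a*a' has two parse trees (no precedence encoded between & and *)
Ambiguous


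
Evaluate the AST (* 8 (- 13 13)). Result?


Evaluate inner: (- 13 13) = 0
Evaluate root: (* 8 0) = 0
Result: 0


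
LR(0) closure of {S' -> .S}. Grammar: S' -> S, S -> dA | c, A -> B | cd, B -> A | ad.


Start: S' -> .S
For each item with dot before a nonterminal B, add B -> .γ for every B-production
Closure: [S' -> .S, S -> .dA, S -> .c]


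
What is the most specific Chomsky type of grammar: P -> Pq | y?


Left-linear: every RHS is a terminal or one nonterminal followed by a terminal
Classification: Type 3 (Regular)


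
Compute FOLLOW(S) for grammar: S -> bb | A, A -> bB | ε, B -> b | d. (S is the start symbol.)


$ ∈ FOLLOW(S). For each A -> αBβ: add FIRST(β)\{ε} to FOLLOW(B); if β nullable, add FOLLOW(A).
FOLLOW(S) = {$}


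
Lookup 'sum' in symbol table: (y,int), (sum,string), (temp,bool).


Lookup 'sum' → type string


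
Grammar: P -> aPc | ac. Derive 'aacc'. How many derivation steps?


Derivation: P => aPc => aacc
Steps: 2


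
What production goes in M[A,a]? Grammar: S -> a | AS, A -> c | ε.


For [A, a]: ε is nullable and 'a' ∈ FOLLOW(A)
Entry: A -> ε


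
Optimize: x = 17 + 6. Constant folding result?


17 + 6 = 23 at compile time
Optimized: x = 23


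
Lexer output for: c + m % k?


Scan left to right, longest-match per lexeme
Tokens: ID(c), OP(+), ID(m), OP(%), ID(k)


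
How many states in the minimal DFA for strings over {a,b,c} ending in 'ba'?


Track the longest suffix of input matching a prefix of 'ba': 3 classes (prefixes of length 0..2)
Minimal DFA: 3 states


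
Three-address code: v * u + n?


Break into single-operator statements:
t1 = v * u
t2 = t1 + n


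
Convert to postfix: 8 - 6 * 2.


* has higher precedence, evaluate 6*2 first
Postfix: 8 6 2 * -


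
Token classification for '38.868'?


Pattern: digits with a decimal point
Type: FLOAT_LITERAL


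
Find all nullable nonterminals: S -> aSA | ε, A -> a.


A nonterminal is nullable iff some alternative derives ε (directly, or every symbol in it is nullable)
Nullable: {S}


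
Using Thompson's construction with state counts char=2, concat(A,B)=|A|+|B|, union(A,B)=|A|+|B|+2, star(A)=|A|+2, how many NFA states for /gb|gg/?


Syntax tree has 4 char leaf(s), 1 union(s), 0 star(s)
chars contribute 4×2 = 8; each union adds +2; each star adds +2
Total: 8 + 2 + 0 = 10 states


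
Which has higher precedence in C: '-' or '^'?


'-' is additive (level 9); '^' is bitwise XOR (level 4)
Higher level binds tighter
'-' has higher precedence than '^'


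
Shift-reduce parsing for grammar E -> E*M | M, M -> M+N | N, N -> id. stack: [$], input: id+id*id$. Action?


no handle on stack; shift 'id'
Action: shift


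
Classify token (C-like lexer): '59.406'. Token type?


Pattern: digits with a decimal point
Type: FLOAT_LITERAL


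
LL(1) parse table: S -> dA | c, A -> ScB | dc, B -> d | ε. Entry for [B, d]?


For [B, d]: 'd' ∈ FIRST(d)
Entry: B -> d


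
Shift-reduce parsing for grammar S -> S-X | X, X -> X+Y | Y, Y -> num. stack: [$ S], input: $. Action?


start symbol S on stack, input exhausted
Action: accept


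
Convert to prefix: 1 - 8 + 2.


left-to-right (same/higher precedence on left): tree is (+ (- 1 8) 2)
Prefix: + - 1 8 2


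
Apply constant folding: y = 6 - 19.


6 - 19 = -13 at compile time
Optimized: y = -13


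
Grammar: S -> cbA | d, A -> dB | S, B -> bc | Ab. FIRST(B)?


Per alternative of B: FIRST(bc) = {b}; FIRST(Ab) = {c, d}
FIRST(B) = {b, c, d}


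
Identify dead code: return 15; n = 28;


statement follows a return and is unreachable
Dead: 'n = 28'


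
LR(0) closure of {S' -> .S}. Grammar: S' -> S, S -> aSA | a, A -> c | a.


Start: S' -> .S
For each item with dot before a nonterminal B, add B -> .γ for every B-production
Closure: [S' -> .S, S -> .aSA, S -> .a]


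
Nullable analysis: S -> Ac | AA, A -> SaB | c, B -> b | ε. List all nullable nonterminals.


A nonterminal is nullable iff some alternative derives ε (directly, or every symbol in it is nullable)
Nullable: {B}


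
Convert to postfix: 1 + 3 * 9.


* has higher precedence, evaluate 3*9 first
Postfix: 1 3 9 * +


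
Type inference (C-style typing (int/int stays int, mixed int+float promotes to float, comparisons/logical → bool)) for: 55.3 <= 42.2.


Operand types: float <= float
Rule: comparison yields bool
Result type: bool


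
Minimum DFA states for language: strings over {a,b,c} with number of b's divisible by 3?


Track (count of b) mod 3: states 0..2, accept at 0
Minimal DFA: 3 states


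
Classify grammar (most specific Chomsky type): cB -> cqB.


LHS has context (more than one symbol) and |LHS| ≤ |RHS|
Classification: Type 1 (Context-Sensitive)


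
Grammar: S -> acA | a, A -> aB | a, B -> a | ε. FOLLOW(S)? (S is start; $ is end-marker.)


$ ∈ FOLLOW(S). For each A -> αBβ: add FIRST(β)\{ε} to FOLLOW(B); if β nullable, add FOLLOW(A).
FOLLOW(S) = {$}


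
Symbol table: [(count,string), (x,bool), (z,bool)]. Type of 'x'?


Lookup 'x' → type bool


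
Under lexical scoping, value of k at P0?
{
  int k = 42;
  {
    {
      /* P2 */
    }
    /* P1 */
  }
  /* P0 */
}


k declared in the same block as P0
k = 42


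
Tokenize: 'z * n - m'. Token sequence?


Scan left to right, longest-match per lexeme
Tokens: ID(z), OP(*), ID(n), OP(-), ID(m)


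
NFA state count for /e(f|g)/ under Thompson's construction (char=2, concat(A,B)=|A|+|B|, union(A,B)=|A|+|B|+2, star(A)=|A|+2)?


Syntax tree has 3 char leaf(s), 1 union(s), 0 star(s)
chars contribute 3×2 = 6; each union adds +2; each star adds +2
Total: 6 + 2 + 0 = 8 states


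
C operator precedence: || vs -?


'-' is additive (level 9); '||' is logical OR (level 1)
Higher level binds tighter
'-' has higher precedence than '||'


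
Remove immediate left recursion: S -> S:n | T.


Left-recursive alternatives: S:n; non-recursive: T
Introduce S': S -> TS', S' -> :nS' | ε


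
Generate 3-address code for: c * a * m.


Break into single-operator statements:
t1 = c * a
t2 = t1 * m


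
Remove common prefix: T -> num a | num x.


Common prefix: 'num'
Factored: T -> num T', T' -> a | x


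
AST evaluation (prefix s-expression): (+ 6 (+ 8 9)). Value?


Evaluate inner: (+ 8 9) = 17
Evaluate root: (+ 6 17) = 23
Result: 23


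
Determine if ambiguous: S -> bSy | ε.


balanced b^n…y^n: each string has a unique parse
Unambiguous


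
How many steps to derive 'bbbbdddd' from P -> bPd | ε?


Derivation: P => bPd => bbPdd => bbbPddd => bbbbPdddd => bbbbdddd
Steps: 5


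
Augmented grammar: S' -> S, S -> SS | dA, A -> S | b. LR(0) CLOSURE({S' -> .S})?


Start: S' -> .S
For each item with dot before a nonterminal B, add B -> .γ for every B-production
Closure: [S' -> .S, S -> .SS, S -> .dA]


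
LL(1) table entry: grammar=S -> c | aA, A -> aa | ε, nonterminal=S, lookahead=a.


For [S, a]: 'a' ∈ FIRST(aA)
Entry: S -> aA


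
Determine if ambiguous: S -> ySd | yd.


balanced y^n…d^n: each string has a unique parse
Unambiguous


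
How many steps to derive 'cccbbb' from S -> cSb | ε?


Derivation: S => cSb => ccSbb => cccSbbb => cccbbb
Steps: 4


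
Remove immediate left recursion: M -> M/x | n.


Left-recursive alternatives: M/x; non-recursive: n
Introduce M': M -> nM', M' -> /xM' | ε


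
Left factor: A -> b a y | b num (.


Common prefix: 'b'
Factored: A -> b A', A' -> a y | num (


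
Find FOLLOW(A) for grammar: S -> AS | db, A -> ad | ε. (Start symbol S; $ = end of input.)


$ ∈ FOLLOW(S). For each A -> αBβ: add FIRST(β)\{ε} to FOLLOW(B); if β nullable, add FOLLOW(A).
FOLLOW(A) = {a, d}


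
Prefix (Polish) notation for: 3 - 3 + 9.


left-to-right (same/higher precedence on left): tree is (+ (- 3 3) 9)
Prefix: + - 3 3 9


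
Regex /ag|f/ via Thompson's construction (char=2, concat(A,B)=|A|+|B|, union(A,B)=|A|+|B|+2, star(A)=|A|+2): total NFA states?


Syntax tree has 3 char leaf(s), 1 union(s), 0 star(s)
chars contribute 3×2 = 6; each union adds +2; each star adds +2
Total: 6 + 2 + 0 = 8 states


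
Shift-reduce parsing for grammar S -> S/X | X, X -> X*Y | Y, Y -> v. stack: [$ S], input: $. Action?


start symbol S on stack, input exhausted
Action: accept


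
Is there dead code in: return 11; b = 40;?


statement follows a return and is unreachable
Dead: 'b = 40'


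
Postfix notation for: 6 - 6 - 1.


Left to right (same or higher precedence on left)
Postfix: 6 6 - 1 -


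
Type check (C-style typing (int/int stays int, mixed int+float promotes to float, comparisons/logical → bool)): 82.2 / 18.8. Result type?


Operand types: float / float
Rule: mixed int/float promotes to float; int/int stays int
Result type: float


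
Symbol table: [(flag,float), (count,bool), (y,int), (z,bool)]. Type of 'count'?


Lookup 'count' → type bool


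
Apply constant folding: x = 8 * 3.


8 * 3 = 24 at compile time
Optimized: x = 24


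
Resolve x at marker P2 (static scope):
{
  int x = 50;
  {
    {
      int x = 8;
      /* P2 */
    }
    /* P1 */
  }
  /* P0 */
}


x declared in the same block as P2
x = 8


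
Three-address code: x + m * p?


Break into single-operator statements:
t1 = m * p
t2 = x + t1


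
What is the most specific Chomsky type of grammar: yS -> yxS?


LHS has context (more than one symbol) and |LHS| ≤ |RHS|
Classification: Type 1 (Context-Sensitive)


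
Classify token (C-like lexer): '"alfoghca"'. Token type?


Pattern: double-quoted sequence
Type: STRING_LITERAL


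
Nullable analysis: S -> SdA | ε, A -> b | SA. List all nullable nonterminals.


A nonterminal is nullable iff some alternative derives ε (directly, or every symbol in it is nullable)
Nullable: {S}


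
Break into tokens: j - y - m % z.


Scan left to right, longest-match per lexeme
Tokens: ID(j), OP(-), ID(y), OP(-), ID(m), OP(%), ID(z)


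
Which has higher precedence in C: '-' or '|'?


'-' is additive (level 9); '|' is bitwise OR (level 3)
Higher level binds tighter
'-' has higher precedence than '|'


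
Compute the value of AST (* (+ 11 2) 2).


Evaluate inner: (+ 11 2) = 13
Evaluate root: (* 13 2) = 26
Result: 26


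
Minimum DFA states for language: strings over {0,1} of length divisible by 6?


Track length mod 6: states 0..5, accept at 0
Minimal DFA: 6 states


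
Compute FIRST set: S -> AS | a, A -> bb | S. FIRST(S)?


Per alternative of S: FIRST(AS) = {a, b}; FIRST(a) = {a}
FIRST(S) = {a, b}


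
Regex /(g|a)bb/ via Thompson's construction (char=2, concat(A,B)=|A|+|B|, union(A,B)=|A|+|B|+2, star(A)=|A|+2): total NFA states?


Syntax tree has 4 char leaf(s), 1 union(s), 0 star(s)
chars contribute 4×2 = 8; each union adds +2; each star adds +2
Total: 8 + 2 + 0 = 10 states


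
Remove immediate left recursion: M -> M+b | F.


Left-recursive alternatives: M+b; non-recursive: F
Introduce M': M -> FM', M' -> +bM' | ε


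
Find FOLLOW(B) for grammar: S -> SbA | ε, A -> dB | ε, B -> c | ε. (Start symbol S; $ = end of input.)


$ ∈ FOLLOW(S). For each A -> αBβ: add FIRST(β)\{ε} to FOLLOW(B); if β nullable, add FOLLOW(A).
FOLLOW(B) = {$, b}


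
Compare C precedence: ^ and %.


'%' is multiplicative (level 10); '^' is bitwise XOR (level 4)
Higher level binds tighter
'%' has higher precedence than '^'


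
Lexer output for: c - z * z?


Scan left to right, longest-match per lexeme
Tokens: ID(c), OP(-), ID(z), OP(*), ID(z)


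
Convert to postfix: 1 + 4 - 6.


Left to right (same or higher precedence on left)
Postfix: 1 4 + 6 -


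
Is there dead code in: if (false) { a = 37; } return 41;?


condition is constant false, so the whole block is unreachable
Dead: 'if (false) { a = 37; }'


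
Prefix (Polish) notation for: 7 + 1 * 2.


'*' binds tighter: tree is (+ 7 (* 1 2))
Prefix: + 7 * 1 2


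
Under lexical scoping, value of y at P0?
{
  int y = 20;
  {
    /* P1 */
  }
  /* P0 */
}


y declared in the same block as P0
y = 20


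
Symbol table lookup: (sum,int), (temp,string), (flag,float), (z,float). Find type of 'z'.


Lookup 'z' → type float


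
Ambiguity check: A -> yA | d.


right-linear, alternatives start with distinct terminals 'y' vs 'd': unique leftmost derivation
Unambiguous


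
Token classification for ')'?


Pattern: delimiter/punctuation
Type: PUNCTUATION


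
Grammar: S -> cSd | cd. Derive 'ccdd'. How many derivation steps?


Derivation: S => cSd => ccdd
Steps: 2


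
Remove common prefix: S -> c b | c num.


Common prefix: 'c'
Factored: S -> c S', S' -> b | num


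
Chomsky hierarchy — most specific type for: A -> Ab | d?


Left-linear: every RHS is a terminal or one nonterminal followed by a terminal
Classification: Type 3 (Regular)


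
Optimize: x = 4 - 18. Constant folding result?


4 - 18 = -14 at compile time
Optimized: x = -14


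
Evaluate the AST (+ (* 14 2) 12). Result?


Evaluate inner: (* 14 2) = 28
Evaluate root: (+ 28 12) = 40
Result: 40


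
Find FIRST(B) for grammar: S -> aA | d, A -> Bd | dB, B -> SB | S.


Per alternative of B: FIRST(SB) = {a, d}; FIRST(S) = {a, d}
FIRST(B) = {a, d}


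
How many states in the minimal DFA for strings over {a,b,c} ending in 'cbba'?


Track the longest suffix of input matching a prefix of 'cbba': 5 classes (prefixes of length 0..4)
Minimal DFA: 5 states


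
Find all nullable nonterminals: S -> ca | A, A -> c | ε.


A nonterminal is nullable iff some alternative derives ε (directly, or every symbol in it is nullable)
Nullable: {A, S}


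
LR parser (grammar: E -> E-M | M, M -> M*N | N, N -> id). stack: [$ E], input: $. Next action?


start symbol E on stack, input exhausted
Action: accept


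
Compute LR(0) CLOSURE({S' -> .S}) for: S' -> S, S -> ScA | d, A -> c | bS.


Start: S' -> .S
For each item with dot before a nonterminal B, add B -> .γ for every B-production
Closure: [S' -> .S, S -> .ScA, S -> .d]


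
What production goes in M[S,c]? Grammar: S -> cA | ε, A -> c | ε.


For [S, c]: 'c' ∈ FIRST(cA)
Entry: S -> cA


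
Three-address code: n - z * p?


Break into single-operator statements:
t1 = z * p
t2 = n - t1


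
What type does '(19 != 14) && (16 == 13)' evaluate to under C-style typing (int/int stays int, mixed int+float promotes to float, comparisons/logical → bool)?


Operand types: bool && bool
Rule: logical operators take bool operands and yield bool
Result type: bool


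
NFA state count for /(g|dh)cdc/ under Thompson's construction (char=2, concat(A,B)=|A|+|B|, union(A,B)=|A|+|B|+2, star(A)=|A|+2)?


Syntax tree has 6 char leaf(s), 1 union(s), 0 star(s)
chars contribute 6×2 = 12; each union adds +2; each star adds +2
Total: 12 + 2 + 0 = 14 states


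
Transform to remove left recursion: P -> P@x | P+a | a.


Left-recursive alternatives: P@x, P+a; non-recursive: a
Introduce P': P -> aP', P' -> @xP' | +aP' | ε


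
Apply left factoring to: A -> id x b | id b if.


Common prefix: 'id'
Factored: A -> id A', A' -> x b | b if


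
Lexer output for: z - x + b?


Scan left to right, longest-match per lexeme
Tokens: ID(z), OP(-), ID(x), OP(+), ID(b)


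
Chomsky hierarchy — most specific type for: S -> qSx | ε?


Single nonterminal LHS, but q^n x^n is not regular
Classification: Type 2 (Context-Free)


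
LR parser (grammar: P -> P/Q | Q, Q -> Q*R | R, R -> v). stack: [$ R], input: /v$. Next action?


'R' (not preceded by Q*) is the handle for Q -> R
Action: reduce (Q -> R)


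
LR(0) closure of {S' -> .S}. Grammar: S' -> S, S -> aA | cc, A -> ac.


Start: S' -> .S
For each item with dot before a nonterminal B, add B -> .γ for every B-production
Closure: [S' -> .S, S -> .aA, S -> .cc]


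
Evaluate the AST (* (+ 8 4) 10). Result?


Evaluate inner: (+ 8 4) = 12
Evaluate root: (* 12 10) = 120
Result: 120


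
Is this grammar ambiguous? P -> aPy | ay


balanced a^n…y^n: each string has a unique parse
Unambiguous


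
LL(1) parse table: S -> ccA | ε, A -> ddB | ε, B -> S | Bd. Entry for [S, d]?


For [S, d]: ε is nullable and 'd' ∈ FOLLOW(S)
Entry: S -> ε


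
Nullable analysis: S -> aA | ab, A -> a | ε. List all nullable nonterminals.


A nonterminal is nullable iff some alternative derives ε (directly, or every symbol in it is nullable)
Nullable: {A}


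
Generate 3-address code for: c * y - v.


Break into single-operator statements:
t1 = c * y
t2 = t1 - v


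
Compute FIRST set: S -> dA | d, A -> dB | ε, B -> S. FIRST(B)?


Per alternative of B: FIRST(S) = {d}
FIRST(B) = {d}


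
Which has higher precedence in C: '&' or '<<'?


'<<' is shift (level 8); '&' is bitwise AND (level 5)
Higher level binds tighter
'<<' has higher precedence than '&'


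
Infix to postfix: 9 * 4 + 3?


Left to right (same or higher precedence on left)
Postfix: 9 4 * 3 +


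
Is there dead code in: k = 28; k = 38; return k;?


first assignment to k is overwritten before any read
Dead: 'k = 28'


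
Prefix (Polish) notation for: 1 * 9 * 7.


left-to-right (same/higher precedence on left): tree is (* (* 1 9) 7)
Prefix: * * 1 9 7


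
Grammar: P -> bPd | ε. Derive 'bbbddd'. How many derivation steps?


Derivation: P => bPd => bbPdd => bbbPddd => bbbddd
Steps: 4


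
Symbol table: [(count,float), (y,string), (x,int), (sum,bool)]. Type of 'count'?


Lookup 'count' → type float


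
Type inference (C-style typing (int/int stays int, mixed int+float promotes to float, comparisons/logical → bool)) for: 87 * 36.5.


Operand types: int * float
Rule: mixed int/float promotes to float; int/int stays int
Result type: float


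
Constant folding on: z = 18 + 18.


18 + 18 = 36 at compile time
Optimized: z = 36


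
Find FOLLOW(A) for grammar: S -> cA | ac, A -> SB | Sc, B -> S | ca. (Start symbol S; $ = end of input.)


$ ∈ FOLLOW(S). For each A -> αBβ: add FIRST(β)\{ε} to FOLLOW(B); if β nullable, add FOLLOW(A).
FOLLOW(A) = {$, a, c}


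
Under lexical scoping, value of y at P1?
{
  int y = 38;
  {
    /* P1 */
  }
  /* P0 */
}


P1's block does not declare y; resolves to the enclosing declaration at depth 0
y = 38


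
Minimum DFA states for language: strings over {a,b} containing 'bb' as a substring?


KMP-style automaton: 2 progress states + 1 absorbing accept = 3
Minimal DFA: 3 states


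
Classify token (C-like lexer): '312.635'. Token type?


Pattern: digits with a decimal point
Type: FLOAT_LITERAL


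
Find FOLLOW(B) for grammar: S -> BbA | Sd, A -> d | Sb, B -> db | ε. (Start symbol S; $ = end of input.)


$ ∈ FOLLOW(S). For each A -> αBβ: add FIRST(β)\{ε} to FOLLOW(B); if β nullable, add FOLLOW(A).
FOLLOW(B) = {b}


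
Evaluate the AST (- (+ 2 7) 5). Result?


Evaluate inner: (+ 2 7) = 9
Evaluate root: (- 9 5) = 4
Result: 4


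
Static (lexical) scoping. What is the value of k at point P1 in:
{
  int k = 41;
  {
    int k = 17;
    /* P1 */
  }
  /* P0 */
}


k declared in the same block as P1
k = 17


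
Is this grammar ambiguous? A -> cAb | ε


balanced c^n…b^n: each string has a unique parse
Unambiguous


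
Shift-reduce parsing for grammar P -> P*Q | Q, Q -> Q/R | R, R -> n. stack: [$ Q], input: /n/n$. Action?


shift '/' to continue Q -> Q/R
Action: shift


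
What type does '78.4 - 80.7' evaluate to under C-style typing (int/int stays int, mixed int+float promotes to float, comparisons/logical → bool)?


Operand types: float - float
Rule: mixed int/float promotes to float; int/int stays int
Result type: float


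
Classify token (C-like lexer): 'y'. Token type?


Pattern: letter/underscore followed by alphanumerics, not a keyword
Type: IDENTIFIER


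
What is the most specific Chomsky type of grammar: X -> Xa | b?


Left-linear: every RHS is a terminal or one nonterminal followed by a terminal
Classification: Type 3 (Regular)


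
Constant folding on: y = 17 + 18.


17 + 18 = 35 at compile time
Optimized: y = 35


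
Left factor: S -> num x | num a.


Common prefix: 'num'
Factored: S -> num S', S' -> x | a


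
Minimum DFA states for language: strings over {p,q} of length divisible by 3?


Track length mod 3: states 0..2, accept at 0
Minimal DFA: 3 states


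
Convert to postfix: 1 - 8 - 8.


Left to right (same or higher precedence on left)
Postfix: 1 8 - 8 -


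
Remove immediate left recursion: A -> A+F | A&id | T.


Left-recursive alternatives: A+F, A&id; non-recursive: T
Introduce A': A -> TA', A' -> +FA' | &idA' | ε


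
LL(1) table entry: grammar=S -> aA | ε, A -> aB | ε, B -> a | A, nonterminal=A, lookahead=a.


For [A, a]: 'a' ∈ FIRST(aB)
Entry: A -> aB


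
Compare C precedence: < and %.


'%' is multiplicative (level 10); '<' is relational (level 7)
Higher level binds tighter
'%' has higher precedence than '<'


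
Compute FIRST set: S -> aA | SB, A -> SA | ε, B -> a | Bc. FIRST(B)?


Per alternative of B: FIRST(a) = {a}; FIRST(Bc) = {a}
FIRST(B) = {a}


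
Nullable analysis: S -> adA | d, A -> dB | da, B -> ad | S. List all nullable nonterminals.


A nonterminal is nullable iff some alternative derives ε (directly, or every symbol in it is nullable)
Nullable: {}


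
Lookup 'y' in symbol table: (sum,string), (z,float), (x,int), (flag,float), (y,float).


Lookup 'y' → type float


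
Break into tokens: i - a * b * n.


Scan left to right, longest-match per lexeme
Tokens: ID(i), OP(-), ID(a), OP(*), ID(b), OP(*), ID(n)


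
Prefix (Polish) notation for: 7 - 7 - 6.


left-to-right (same/higher precedence on left): tree is (- (- 7 7) 6)
Prefix: - - 7 7 6


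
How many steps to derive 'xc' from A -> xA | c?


Derivation: A => xA => xc
Steps: 2


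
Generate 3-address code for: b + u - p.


Break into single-operator statements:
t1 = b + u
t2 = t1 - p


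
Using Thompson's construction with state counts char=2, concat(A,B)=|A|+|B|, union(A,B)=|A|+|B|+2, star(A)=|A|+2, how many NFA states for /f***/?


Syntax tree has 1 char leaf(s), 0 union(s), 3 star(s)
chars contribute 1×2 = 2; each union adds +2; each star adds +2
Total: 2 + 0 + 6 = 8 states


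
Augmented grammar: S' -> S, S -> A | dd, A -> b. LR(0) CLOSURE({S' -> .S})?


Start: S' -> .S
For each item with dot before a nonterminal B, add B -> .γ for every B-production
Closure: [S' -> .S, S -> .A, S -> .dd, A -> .b]


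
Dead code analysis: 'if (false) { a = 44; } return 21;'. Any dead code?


condition is constant false, so the whole block is unreachable
Dead: 'if (false) { a = 44; }'


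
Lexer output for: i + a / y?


Scan left to right, longest-match per lexeme
Tokens: ID(i), OP(+), ID(a), OP(/), ID(y)


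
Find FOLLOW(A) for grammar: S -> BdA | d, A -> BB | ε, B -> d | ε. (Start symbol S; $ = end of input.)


$ ∈ FOLLOW(S). For each A -> αBβ: add FIRST(β)\{ε} to FOLLOW(B); if β nullable, add FOLLOW(A).
FOLLOW(A) = {$}


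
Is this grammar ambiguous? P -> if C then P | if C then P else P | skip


dangling else: 'if C then if C then skip else skip' parses two ways
Ambiguous


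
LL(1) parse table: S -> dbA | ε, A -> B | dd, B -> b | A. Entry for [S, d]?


For [S, d]: 'd' ∈ FIRST(dbA)
Entry: S -> dbA


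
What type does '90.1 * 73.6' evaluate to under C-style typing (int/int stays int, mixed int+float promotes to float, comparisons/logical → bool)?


Operand types: float * float
Rule: mixed int/float promotes to float; int/int stays int
Result type: float


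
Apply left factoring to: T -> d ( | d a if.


Common prefix: 'd'
Factored: T -> d T', T' -> ( | a if


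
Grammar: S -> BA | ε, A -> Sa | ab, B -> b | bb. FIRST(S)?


Per alternative of S: FIRST(BA) = {b}; FIRST(ε) = {ε}
FIRST(S) = {b, ε}


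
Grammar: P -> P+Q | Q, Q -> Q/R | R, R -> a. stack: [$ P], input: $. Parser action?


start symbol P on stack, input exhausted
Action: accept


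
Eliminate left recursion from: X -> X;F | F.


Left-recursive alternatives: X;F; non-recursive: F
Introduce X': X -> FX', X' -> ;FX' | ε


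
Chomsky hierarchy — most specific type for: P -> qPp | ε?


Single nonterminal LHS, but q^n p^n is not regular
Classification: Type 2 (Context-Free)


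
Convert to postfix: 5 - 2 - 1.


Left to right (same or higher precedence on left)
Postfix: 5 2 - 1 -


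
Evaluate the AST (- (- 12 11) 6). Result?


Evaluate inner: (- 12 11) = 1
Evaluate root: (- 1 6) = -5
Result: -5


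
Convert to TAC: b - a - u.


Break into single-operator statements:
t1 = b - a
t2 = t1 - u


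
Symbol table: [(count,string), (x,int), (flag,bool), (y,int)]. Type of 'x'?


Lookup 'x' → type int


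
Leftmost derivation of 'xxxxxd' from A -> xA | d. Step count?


Derivation: A => xA => xxA => xxxA => xxxxA => xxxxxA => xxxxxd
Steps: 6


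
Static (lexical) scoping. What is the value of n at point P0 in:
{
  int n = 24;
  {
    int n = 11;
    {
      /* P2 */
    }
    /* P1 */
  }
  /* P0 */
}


n declared in the same block as P0
n = 24


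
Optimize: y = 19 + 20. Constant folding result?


19 + 20 = 39 at compile time
Optimized: y = 39


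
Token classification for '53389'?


Pattern: digits only
Type: INTEGER_LITERAL


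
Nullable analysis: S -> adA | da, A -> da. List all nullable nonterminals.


A nonterminal is nullable iff some alternative derives ε (directly, or every symbol in it is nullable)
Nullable: {}


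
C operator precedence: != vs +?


'+' is additive (level 9); '!=' is equality (level 6)
Higher level binds tighter
'+' has higher precedence than '!='


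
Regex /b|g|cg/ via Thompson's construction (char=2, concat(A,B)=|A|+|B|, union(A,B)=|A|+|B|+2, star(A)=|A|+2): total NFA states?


Syntax tree has 4 char leaf(s), 2 union(s), 0 star(s)
chars contribute 4×2 = 8; each union adds +2; each star adds +2
Total: 8 + 4 + 0 = 12 states


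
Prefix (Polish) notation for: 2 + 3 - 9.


left-to-right (same/higher precedence on left): tree is (- (+ 2 3) 9)
Prefix: - + 2 3 9


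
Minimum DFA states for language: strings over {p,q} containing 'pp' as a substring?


KMP-style automaton: 2 progress states + 1 absorbing accept = 3
Minimal DFA: 3 states


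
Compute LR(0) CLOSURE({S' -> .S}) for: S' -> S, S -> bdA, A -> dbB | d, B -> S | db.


Start: S' -> .S
For each item with dot before a nonterminal B, add B -> .γ for every B-production
Closure: [S' -> .S, S -> .bdA]


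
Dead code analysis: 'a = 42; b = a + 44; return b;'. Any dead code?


a is read by b's definition; b is returned
No dead code


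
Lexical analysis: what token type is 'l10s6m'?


Pattern: letter/underscore followed by alphanumerics, not a keyword
Type: IDENTIFIER


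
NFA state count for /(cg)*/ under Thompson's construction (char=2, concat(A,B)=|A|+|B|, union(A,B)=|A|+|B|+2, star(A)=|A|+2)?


Syntax tree has 2 char leaf(s), 0 union(s), 1 star(s)
chars contribute 2×2 = 4; each union adds +2; each star adds +2
Total: 4 + 0 + 2 = 6 states


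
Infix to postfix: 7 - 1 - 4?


Left to right (same or higher precedence on left)
Postfix: 7 1 - 4 -


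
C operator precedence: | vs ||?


'|' is bitwise OR (level 3); '||' is logical OR (level 1)
Higher level binds tighter
'|' has higher precedence than '||'


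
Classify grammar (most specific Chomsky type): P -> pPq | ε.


Single nonterminal LHS, but p^n q^n is not regular
Classification: Type 2 (Context-Free)


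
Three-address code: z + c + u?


Break into single-operator statements:
t1 = z + c
t2 = t1 + u


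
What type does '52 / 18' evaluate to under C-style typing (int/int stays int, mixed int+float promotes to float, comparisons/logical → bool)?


Operand types: int / int
Rule: mixed int/float promotes to float; int/int stays int
Result type: int


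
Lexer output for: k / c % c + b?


Scan left to right, longest-match per lexeme
Tokens: ID(k), OP(/), ID(c), OP(%), ID(c), OP(+), ID(b)


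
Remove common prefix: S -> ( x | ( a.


Common prefix: '('
Factored: S -> ( S', S' -> x | a


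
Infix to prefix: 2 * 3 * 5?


left-to-right (same/higher precedence on left): tree is (* (* 2 3) 5)
Prefix: * * 2 3 5


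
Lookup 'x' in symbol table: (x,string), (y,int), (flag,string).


Lookup 'x' → type string


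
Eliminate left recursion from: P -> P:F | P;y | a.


Left-recursive alternatives: P:F, P;y; non-recursive: a
Introduce P': P -> aP', P' -> :FP' | ;yP' | ε


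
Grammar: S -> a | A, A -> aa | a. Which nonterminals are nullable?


A nonterminal is nullable iff some alternative derives ε (directly, or every symbol in it is nullable)
Nullable: {}


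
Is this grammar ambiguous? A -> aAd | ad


balanced a^n…d^n: each string has a unique parse
Unambiguous


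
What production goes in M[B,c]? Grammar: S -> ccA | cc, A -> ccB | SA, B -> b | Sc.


For [B, c]: 'c' ∈ FIRST(Sc)
Entry: B -> Sc


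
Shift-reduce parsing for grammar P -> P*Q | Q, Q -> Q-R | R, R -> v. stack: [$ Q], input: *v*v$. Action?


lookahead ∉ {-} so Q won't extend; reduce P -> Q
Action: reduce (P -> Q)


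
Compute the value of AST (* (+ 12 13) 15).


Evaluate inner: (+ 12 13) = 25
Evaluate root: (* 25 15) = 375
Result: 375


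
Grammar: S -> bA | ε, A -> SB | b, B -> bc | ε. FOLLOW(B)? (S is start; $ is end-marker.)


$ ∈ FOLLOW(S). For each A -> αBβ: add FIRST(β)\{ε} to FOLLOW(B); if β nullable, add FOLLOW(A).
FOLLOW(B) = {$, b}


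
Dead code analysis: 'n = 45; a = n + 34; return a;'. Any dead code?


n is read by a's definition; a is returned
No dead code


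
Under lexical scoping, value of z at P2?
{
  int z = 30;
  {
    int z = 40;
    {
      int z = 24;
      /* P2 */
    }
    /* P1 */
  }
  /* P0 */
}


z declared in the same block as P2
z = 24


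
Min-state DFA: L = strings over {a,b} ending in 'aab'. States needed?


Track the longest suffix of input matching a prefix of 'aab': 4 classes (prefixes of length 0..3)
Minimal DFA: 4 states


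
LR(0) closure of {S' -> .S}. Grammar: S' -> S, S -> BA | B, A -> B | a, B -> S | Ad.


Start: S' -> .S
For each item with dot before a nonterminal B, add B -> .γ for every B-production
Closure: [S' -> .S, S -> .BA, S -> .B, B -> .S, B -> .Ad, A -> .B, A -> .a]


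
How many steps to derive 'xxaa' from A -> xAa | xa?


Derivation: A => xAa => xxaa
Steps: 2


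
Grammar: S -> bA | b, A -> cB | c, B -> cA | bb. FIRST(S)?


Per alternative of S: FIRST(bA) = {b}; FIRST(b) = {b}
FIRST(S) = {b}


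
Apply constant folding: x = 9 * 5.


9 * 5 = 45 at compile time
Optimized: x = 45


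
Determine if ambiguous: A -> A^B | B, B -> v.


precedence layered via separate nonterminal B: deterministic
Unambiguous


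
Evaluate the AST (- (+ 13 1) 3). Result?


Evaluate inner: (+ 13 1) = 14
Evaluate root: (- 14 3) = 11
Result: 11


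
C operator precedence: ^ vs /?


'/' is multiplicative (level 10); '^' is bitwise XOR (level 4)
Higher level binds tighter
'/' has higher precedence than '^'


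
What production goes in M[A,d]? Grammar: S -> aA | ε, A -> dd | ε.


For [A, d]: 'd' ∈ FIRST(dd)
Entry: A -> dd


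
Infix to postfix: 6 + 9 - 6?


Left to right (same or higher precedence on left)
Postfix: 6 9 + 6 -


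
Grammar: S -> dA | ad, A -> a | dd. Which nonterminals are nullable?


A nonterminal is nullable iff some alternative derives ε (directly, or every symbol in it is nullable)
Nullable: {}


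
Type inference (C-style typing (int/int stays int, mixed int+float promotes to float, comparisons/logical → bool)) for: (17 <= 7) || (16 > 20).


Operand types: bool || bool
Rule: logical operators take bool operands and yield bool
Result type: bool


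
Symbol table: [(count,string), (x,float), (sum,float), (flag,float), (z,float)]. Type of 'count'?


Lookup 'count' → type string


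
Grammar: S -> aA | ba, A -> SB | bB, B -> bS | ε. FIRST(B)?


Per alternative of B: FIRST(bS) = {b}; FIRST(ε) = {ε}
FIRST(B) = {b, ε}


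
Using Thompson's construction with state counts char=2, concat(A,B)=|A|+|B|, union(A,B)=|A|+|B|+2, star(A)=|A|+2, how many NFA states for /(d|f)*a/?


Syntax tree has 3 char leaf(s), 1 union(s), 1 star(s)
chars contribute 3×2 = 6; each union adds +2; each star adds +2
Total: 6 + 2 + 2 = 10 states


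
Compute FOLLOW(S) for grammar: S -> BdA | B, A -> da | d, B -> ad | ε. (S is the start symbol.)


$ ∈ FOLLOW(S). For each A -> αBβ: add FIRST(β)\{ε} to FOLLOW(B); if β nullable, add FOLLOW(A).
FOLLOW(S) = {$}


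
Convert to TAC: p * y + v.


Break into single-operator statements:
t1 = p * y
t2 = t1 + v


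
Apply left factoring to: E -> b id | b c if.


Common prefix: 'b'
Factored: E -> b E', E' -> id | c if


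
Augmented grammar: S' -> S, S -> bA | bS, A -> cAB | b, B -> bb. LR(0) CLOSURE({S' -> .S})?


Start: S' -> .S
For each item with dot before a nonterminal B, add B -> .γ for every B-production
Closure: [S' -> .S, S -> .bA, S -> .bS]


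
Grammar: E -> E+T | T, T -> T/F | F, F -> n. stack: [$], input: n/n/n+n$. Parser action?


no handle on stack; shift 'n'
Action: shift


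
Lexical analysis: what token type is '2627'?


Pattern: digits only
Type: INTEGER_LITERAL


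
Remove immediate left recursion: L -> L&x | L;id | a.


Left-recursive alternatives: L&x, L;id; non-recursive: a
Introduce L': L -> aL', L' -> &xL' | ;idL' | ε


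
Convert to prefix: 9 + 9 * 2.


'*' binds tighter: tree is (+ 9 (* 9 2))
Prefix: + 9 * 9 2


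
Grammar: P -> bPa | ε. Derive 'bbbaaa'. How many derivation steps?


Derivation: P => bPa => bbPaa => bbbPaaa => bbbaaa
Steps: 4


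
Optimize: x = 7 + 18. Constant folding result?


7 + 18 = 25 at compile time
Optimized: x = 25


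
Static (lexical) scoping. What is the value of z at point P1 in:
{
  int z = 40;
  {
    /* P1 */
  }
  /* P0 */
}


P1's block does not declare z; resolves to the enclosing declaration at depth 0
z = 40


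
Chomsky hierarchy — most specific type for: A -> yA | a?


Right-linear: every RHS is a terminal or a terminal followed by one nonterminal
Classification: Type 3 (Regular)


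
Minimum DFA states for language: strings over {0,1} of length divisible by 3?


Track length mod 3: states 0..2, accept at 0
Minimal DFA: 3 states


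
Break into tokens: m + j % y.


Scan left to right, longest-match per lexeme
Tokens: ID(m), OP(+), ID(j), OP(%), ID(y)


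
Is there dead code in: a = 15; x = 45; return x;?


a is assigned but never read
Dead: 'a = 15'


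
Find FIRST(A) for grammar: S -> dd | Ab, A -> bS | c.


Per alternative of A: FIRST(bS) = {b}; FIRST(c) = {c}
FIRST(A) = {b, c}
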